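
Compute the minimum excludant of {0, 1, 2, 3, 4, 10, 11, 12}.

The values 0, 1, 2, 3, 4 are all present; 5 is the first non-negative integer missing from the set.

5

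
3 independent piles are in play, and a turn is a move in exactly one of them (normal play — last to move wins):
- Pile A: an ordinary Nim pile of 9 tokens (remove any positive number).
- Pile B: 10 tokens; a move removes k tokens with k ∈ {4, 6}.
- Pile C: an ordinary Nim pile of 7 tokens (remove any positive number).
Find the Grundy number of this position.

14

Pile A is a plain Nim pile of size 9, so its Grundy value is 9.
Build the Grundy sequence for pile B with g(k) = mex{g(k−s) : s ∈ {4, 6}, s ≤ k}:
k:     0  1  2  3  4  5  6  7  8  9 10
g(k):  0  0  0  0  1  1  1  1  2  2  0
So g(10) = 0.
Pile C is a plain Nim pile of size 7, so its Grundy value is 7.
The value of a disjunctive sum is the nim-sum of the parts.
Combined value = 9 ⊕ 0 ⊕ 7 = 14.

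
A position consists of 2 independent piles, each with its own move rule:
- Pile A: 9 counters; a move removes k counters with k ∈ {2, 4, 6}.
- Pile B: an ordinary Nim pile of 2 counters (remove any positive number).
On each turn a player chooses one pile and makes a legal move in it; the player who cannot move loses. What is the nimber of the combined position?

Build the Grundy sequence for pile A with g(k) = mex{g(k−s) : s ∈ {2, 4, 6}, s ≤ k}:
g(0) = mex{} = 0
g(1) = mex{} = 0
g(2) = mex{0} = 1
g(3) = mex{0} = 1
g(4) = mex{0,1} = 2
g(5) = mex{0,1} = 2
g(6) = mex{0,1,2} = 3
g(7) = mex{0,1,2} = 3
g(8) = mex{1,2,3} = 0
g(9) = mex{1,2,3} = 0
So g(9) = 0.
Pile B is a plain Nim pile of size 2, so its Grundy value is 2.
The value of a disjunctive sum is the nim-sum of the parts.
Combined value = 0 XOR 2 = 2.

2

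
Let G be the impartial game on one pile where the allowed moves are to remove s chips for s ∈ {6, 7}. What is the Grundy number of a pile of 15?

Grundy values for subtraction set {6, 7}:
k:     0  1  2  3  4  5  6  7  8  9 10 11 12 13 14 15
g(k):  0  0  0  0  0  0  1  1  1  1  1  1  2  0  0  0
So g(15) = 0.

0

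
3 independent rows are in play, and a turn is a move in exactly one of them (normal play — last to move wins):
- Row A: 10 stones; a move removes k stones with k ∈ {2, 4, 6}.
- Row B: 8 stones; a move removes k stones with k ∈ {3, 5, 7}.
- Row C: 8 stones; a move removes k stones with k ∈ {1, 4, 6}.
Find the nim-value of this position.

2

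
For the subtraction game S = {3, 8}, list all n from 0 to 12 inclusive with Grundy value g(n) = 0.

Grundy values for subtraction set {3, 8}:
g(0) = mex{} = 0
g(1) = mex{} = 0
g(2) = mex{} = 0
g(3) = mex{0} = 1
g(4) = mex{0} = 1
g(5) = mex{0} = 1
g(6) = mex{1} = 0
g(7) = mex{1} = 0
g(8) = mex{0,1} = 2
g(9) = mex{0} = 1
g(10) = mex{0} = 1
g(11) = mex{1,2} = 0
g(12) = mex{1} = 0
The P-positions (g = 0) in 0..12 are 0, 1, 2, 6, 7, 11, 12.

0, 1, 2, 6, 7, 11, 12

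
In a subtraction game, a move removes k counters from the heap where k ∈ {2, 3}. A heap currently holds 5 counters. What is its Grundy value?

0

Grundy values for subtraction set {2, 3}:
g(0) = mex{} = 0
g(1) = mex{} = 0
g(2) = mex{0} = 1
g(3) = mex{0} = 1
g(4) = mex{0,1} = 2
g(5) = mex{1} = 0
So g(5) = 0.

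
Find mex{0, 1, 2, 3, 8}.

The values 0, 1, 2, 3 are all present; 4 is the first non-negative integer missing from the set.

4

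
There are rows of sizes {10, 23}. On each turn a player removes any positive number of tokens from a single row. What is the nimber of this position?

29

Nim-sum: 10 ⊕ 23 = 29.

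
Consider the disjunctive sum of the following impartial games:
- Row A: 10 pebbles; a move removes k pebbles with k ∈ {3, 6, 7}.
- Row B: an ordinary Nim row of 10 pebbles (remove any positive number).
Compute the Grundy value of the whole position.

10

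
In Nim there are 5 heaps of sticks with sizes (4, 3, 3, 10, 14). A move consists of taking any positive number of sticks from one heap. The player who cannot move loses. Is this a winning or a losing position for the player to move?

Compute the nim-sum pairwise:
4 ⊕ 3 = 7
7 ⊕ 3 = 4
4 ⊕ 10 = 14
14 ⊕ 14 = 0
The nim-sum is 0, so this is a P-position: the player to move is in a losing position under optimal play.

Losing position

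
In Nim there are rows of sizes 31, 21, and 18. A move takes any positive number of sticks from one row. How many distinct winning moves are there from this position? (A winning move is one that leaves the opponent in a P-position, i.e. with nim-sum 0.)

Bitwise XOR of the heap sizes:
  11111  (31)
  10101  (21)
  10010  (18)
  -----
  11000  (24)
The overall nim-sum is X = 24. A row of size p has a winning move iff p XOR X < p (reduce it to p XOR X).
  31: 31 XOR 24 = 7 < 31 — winning move (to 7).
  21: 21 XOR 24 = 13 < 21 — winning move (to 13).
  18: 18 XOR 24 = 10 < 18 — winning move (to 10).
That gives 3 winning moves.

3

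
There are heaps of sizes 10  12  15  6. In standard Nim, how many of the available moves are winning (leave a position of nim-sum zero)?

Nim-sum: 10 XOR 12 XOR 15 XOR 6 = 15.
The overall nim-sum is X = 15. A heap of size p has a winning move iff p XOR X < p (reduce it to p XOR X).
  10: 10 XOR 15 = 5 < 10 — winning move (to 5).
  12: 12 XOR 15 = 3 < 12 — winning move (to 3).
  15: 15 XOR 15 = 0 < 15 — winning move (to 0).
  6: 6 XOR 15 = 9 ≥ 6 — no move.
That gives 3 winning moves.

3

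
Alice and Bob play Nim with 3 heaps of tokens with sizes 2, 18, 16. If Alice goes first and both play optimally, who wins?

Compute the nim-sum pairwise:
2 ^ 18 = 16
16 ^ 16 = 0
The nim-sum is 0, so this is a P-position: the player to move is in a losing position under optimal play; Alice is about to move from it and so loses — Bob wins.

Bob wins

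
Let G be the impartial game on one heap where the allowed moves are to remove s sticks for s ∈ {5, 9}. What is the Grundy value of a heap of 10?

2

Build the Grundy sequence with g(k) = mex{g(k−s) : s ∈ {5, 9}, s ≤ k}:
g(0) = mex{} = 0
g(1) = mex{} = 0
g(2) = mex{} = 0
g(3) = mex{} = 0
g(4) = mex{} = 0
g(5) = mex{0} = 1
g(6) = mex{0} = 1
g(7) = mex{0} = 1
g(8) = mex{0} = 1
g(9) = mex{0} = 1
g(10) = mex{0,1} = 2
So g(10) = 2.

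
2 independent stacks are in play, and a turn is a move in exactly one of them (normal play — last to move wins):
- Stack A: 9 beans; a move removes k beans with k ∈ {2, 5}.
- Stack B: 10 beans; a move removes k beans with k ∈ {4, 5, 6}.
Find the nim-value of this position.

1

For stack A, compute g(0), g(1), … with moves {2, 5}:
k:     0  1  2  3  4  5  6  7  8  9
g(k):  0  0  1  1  0  2  1  0  0  1
So g(9) = 1.
Grundy values for stack B (subtraction set {4, 5, 6}):
k:     0  1  2  3  4  5  6  7  8  9 10
g(k):  0  0  0  0  1  1  1  1  2  2  0
So g(10) = 0.
By the Sprague-Grundy theorem, the Grundy value of a sum of independent games is the XOR of the component values.
Combined value = 1 XOR 0 = 1.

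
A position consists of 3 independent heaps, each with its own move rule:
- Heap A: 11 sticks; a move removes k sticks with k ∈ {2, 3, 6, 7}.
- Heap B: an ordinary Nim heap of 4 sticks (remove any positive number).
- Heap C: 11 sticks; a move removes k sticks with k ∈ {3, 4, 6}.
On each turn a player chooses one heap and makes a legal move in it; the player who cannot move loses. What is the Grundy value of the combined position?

5

Build the Grundy sequence for heap A with g(k) = mex{g(k−s) : s ∈ {2, 3, 6, 7}, s ≤ k}:
k:     0  1  2  3  4  5  6  7  8  9 10 11
g(k):  0  0  1  1  2  0  3  1  2  0  0  1
So g(11) = 1.
Heap B is a plain Nim heap of size 4, so its Grundy value is 4.
Build the Grundy sequence for heap C with g(k) = mex{g(k−s) : s ∈ {3, 4, 6}, s ≤ k}:
g(0) = mex{} = 0
g(1) = mex{} = 0
g(2) = mex{} = 0
g(3) = mex{0} = 1
g(4) = mex{0} = 1
g(5) = mex{0} = 1
g(6) = mex{0,1} = 2
g(7) = mex{0,1} = 2
g(8) = mex{0,1} = 2
g(9) = mex{1,2} = 0
g(10) = mex{1,2} = 0
g(11) = mex{1,2} = 0
So g(11) = 0.
By the Sprague-Grundy theorem, the Grundy value of a sum of independent games is the XOR of the component values.
Combined value = 1 ⊕ 4 ⊕ 0 = 5.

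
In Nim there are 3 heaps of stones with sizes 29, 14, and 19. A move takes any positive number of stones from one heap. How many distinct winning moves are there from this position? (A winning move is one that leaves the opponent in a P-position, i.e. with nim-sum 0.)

0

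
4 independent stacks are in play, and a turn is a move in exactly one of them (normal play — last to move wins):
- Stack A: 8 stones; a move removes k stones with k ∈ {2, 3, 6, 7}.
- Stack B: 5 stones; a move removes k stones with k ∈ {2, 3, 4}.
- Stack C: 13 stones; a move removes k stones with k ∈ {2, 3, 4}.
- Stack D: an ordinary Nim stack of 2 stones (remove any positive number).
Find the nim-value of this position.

2

Build the Grundy sequence for stack A with g(k) = mex{g(k−s) : s ∈ {2, 3, 6, 7}, s ≤ k}:
k:     0  1  2  3  4  5  6  7  8
g(k):  0  0  1  1  2  0  3  1  2
So g(8) = 2.
Grundy values for stack B (subtraction set {2, 3, 4}):
k:     0  1  2  3  4  5
g(k):  0  0  1  1  2  2
So g(5) = 2.
Build the Grundy sequence for stack C with g(k) = mex{g(k−s) : s ∈ {2, 3, 4}, s ≤ k}:
k:     0  1  2  3  4  5  6  7  8  9 10 11 12 13
g(k):  0  0  1  1  2  2  0  0  1  1  2  2  0  0
So g(13) = 0.
Stack D is a plain Nim stack of size 2, so its Grundy value is 2.
By the Sprague-Grundy theorem, the Grundy value of a sum of independent games is the XOR of the component values.
Combined value = 2 XOR 2 XOR 0 XOR 2 = 2.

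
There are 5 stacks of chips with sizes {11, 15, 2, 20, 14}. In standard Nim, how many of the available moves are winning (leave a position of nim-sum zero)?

1

Write each in binary and XOR column by column:
  01011  (11)
  01111  (15)
  00010  (2)
  10100  (20)
  01110  (14)
  -----
  11100  (28)
The overall nim-sum is X = 28. A stack of size p has a winning move iff p XOR X < p (reduce it to p XOR X).
  11: 11 XOR 28 = 23 ≥ 11 — no move.
  15: 15 XOR 28 = 19 ≥ 15 — no move.
  2: 2 XOR 28 = 30 ≥ 2 — no move.
  20: 20 XOR 28 = 8 < 20 — winning move (to 8).
  14: 14 XOR 28 = 18 ≥ 14 — no move.
That gives 1 winning move.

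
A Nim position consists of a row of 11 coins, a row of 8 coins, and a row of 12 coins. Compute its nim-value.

Nim-sum: 11 ⊕ 8 ⊕ 12 = 15.

15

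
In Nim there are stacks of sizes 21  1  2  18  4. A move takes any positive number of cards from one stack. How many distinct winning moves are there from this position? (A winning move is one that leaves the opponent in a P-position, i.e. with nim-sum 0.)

0

Nim-sum: 21 XOR 1 XOR 2 XOR 18 XOR 4 = 0.
The nim-sum is already 0, so every move leaves a nonzero nim-sum — there are no winning moves.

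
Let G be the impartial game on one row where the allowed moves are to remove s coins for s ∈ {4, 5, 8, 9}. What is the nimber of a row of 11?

2

Grundy values for subtraction set {4, 5, 8, 9}:
g(0) = mex{} = 0
g(1) = mex{} = 0
g(2) = mex{} = 0
g(3) = mex{} = 0
g(4) = mex{0} = 1
g(5) = mex{0} = 1
g(6) = mex{0} = 1
g(7) = mex{0} = 1
g(8) = mex{0,1} = 2
g(9) = mex{0,1} = 2
g(10) = mex{0,1} = 2
g(11) = mex{0,1} = 2
So g(11) = 2.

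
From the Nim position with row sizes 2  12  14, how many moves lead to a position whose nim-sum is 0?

0

Bitwise XOR of the heap sizes:
  0010  (2)
  1100  (12)
  1110  (14)
  ----
  0000  (0)
The nim-sum is already 0, so every move leaves a nonzero nim-sum — there are no winning moves.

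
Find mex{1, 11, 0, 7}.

2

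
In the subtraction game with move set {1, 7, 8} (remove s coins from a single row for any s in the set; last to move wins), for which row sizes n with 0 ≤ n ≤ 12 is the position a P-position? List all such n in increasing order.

0, 2, 4, 6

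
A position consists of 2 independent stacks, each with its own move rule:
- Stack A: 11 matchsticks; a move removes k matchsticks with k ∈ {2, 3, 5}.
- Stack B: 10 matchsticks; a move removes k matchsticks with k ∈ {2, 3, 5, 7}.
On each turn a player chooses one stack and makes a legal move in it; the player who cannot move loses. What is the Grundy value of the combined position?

Grundy values for stack A (subtraction set {2, 3, 5}):
g(0) = mex{} = 0
g(1) = mex{} = 0
g(2) = mex{0} = 1
g(3) = mex{0} = 1
g(4) = mex{0,1} = 2
g(5) = mex{0,1} = 2
g(6) = mex{0,1,2} = 3
g(7) = mex{1,2} = 0
g(8) = mex{1,2,3} = 0
g(9) = mex{0,2,3} = 1
g(10) = mex{0,2} = 1
g(11) = mex{0,1,3} = 2
So g(11) = 2.
Grundy values for stack B (subtraction set {2, 3, 5, 7}):
k:     0  1  2  3  4  5  6  7  8  9 10
g(k):  0  0  1  1  2  2  3  3  4  0  0
So g(10) = 0.
By the Sprague-Grundy theorem, the Grundy value of a sum of independent games is the XOR of the component values.
Combined value = 2 XOR 0 = 2.

2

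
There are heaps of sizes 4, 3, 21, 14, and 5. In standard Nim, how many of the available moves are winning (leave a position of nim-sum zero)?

1

Compute the nim-sum pairwise:
4 XOR 3 = 7
7 XOR 21 = 18
18 XOR 14 = 28
28 XOR 5 = 25
The overall nim-sum is X = 25. A heap of size p has a winning move iff p XOR X < p (reduce it to p XOR X).
  4: 4 XOR 25 = 29 ≥ 4 — no move.
  3: 3 XOR 25 = 26 ≥ 3 — no move.
  21: 21 XOR 25 = 12 < 21 — winning move (to 12).
  14: 14 XOR 25 = 23 ≥ 14 — no move.
  5: 5 XOR 25 = 28 ≥ 5 — no move.
That gives 1 winning move.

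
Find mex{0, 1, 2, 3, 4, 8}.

The values 0, 1, 2, 3, 4 are all present; 5 is the first non-negative integer missing from the set.

5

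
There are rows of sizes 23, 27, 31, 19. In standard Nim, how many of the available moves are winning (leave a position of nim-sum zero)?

0

Nim-sum: 23 XOR 27 XOR 31 XOR 19 = 0.
The nim-sum is already 0, so every move leaves a nonzero nim-sum — there are no winning moves.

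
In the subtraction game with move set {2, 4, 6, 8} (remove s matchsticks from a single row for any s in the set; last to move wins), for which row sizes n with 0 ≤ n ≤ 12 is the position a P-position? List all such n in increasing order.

0, 1, 10, 11

Compute g(0), g(1), … for moves {2, 4, 6, 8}:
g(0) = mex{} = 0
g(1) = mex{} = 0
g(2) = mex{0} = 1
g(3) = mex{0} = 1
g(4) = mex{0,1} = 2
g(5) = mex{0,1} = 2
g(6) = mex{0,1,2} = 3
g(7) = mex{0,1,2} = 3
g(8) = mex{0,1,2,3} = 4
g(9) = mex{0,1,2,3} = 4
g(10) = mex{1,2,3,4} = 0
g(11) = mex{1,2,3,4} = 0
g(12) = mex{0,2,3,4} = 1
The P-positions (g = 0) in 0..12 are 0, 1, 10, 11.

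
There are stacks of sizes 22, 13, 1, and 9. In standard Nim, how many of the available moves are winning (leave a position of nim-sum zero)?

1

In binary:
  10110  (22)
  01101  (13)
  00001  (1)
  01001  (9)
  -----
  10011  (19)
The overall nim-sum is X = 19. A stack of size p has a winning move iff p XOR X < p (reduce it to p XOR X).
  22: 22 XOR 19 = 5 < 22 — winning move (to 5).
  13: 13 XOR 19 = 30 ≥ 13 — no move.
  1: 1 XOR 19 = 18 ≥ 1 — no move.
  9: 9 XOR 19 = 26 ≥ 9 — no move.
That gives 1 winning move.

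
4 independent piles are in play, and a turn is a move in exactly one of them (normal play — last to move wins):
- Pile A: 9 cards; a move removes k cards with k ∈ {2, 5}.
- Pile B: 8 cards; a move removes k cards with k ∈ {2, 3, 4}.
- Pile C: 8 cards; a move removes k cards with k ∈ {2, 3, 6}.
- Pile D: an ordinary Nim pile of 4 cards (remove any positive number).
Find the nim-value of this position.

Build the Grundy sequence for pile A with g(k) = mex{g(k−s) : s ∈ {2, 5}, s ≤ k}:
g(0) = mex{} = 0
g(1) = mex{} = 0
g(2) = mex{0} = 1
g(3) = mex{0} = 1
g(4) = mex{1} = 0
g(5) = mex{0,1} = 2
g(6) = mex{0} = 1
g(7) = mex{1,2} = 0
g(8) = mex{1} = 0
g(9) = mex{0} = 1
So g(9) = 1.
For pile B, compute g(0), g(1), … with moves {2, 3, 4}:
g(0) = mex{} = 0
g(1) = mex{} = 0
g(2) = mex{0} = 1
g(3) = mex{0} = 1
g(4) = mex{0,1} = 2
g(5) = mex{0,1} = 2
g(6) = mex{1,2} = 0
g(7) = mex{1,2} = 0
g(8) = mex{0,2} = 1
So g(8) = 1.
Build the Grundy sequence for pile C with g(k) = mex{g(k−s) : s ∈ {2, 3, 6}, s ≤ k}:
g(0) = mex{} = 0
g(1) = mex{} = 0
g(2) = mex{0} = 1
g(3) = mex{0} = 1
g(4) = mex{0,1} = 2
g(5) = mex{1} = 0
g(6) = mex{0,1,2} = 3
g(7) = mex{0,2} = 1
g(8) = mex{0,1,3} = 2
So g(8) = 2.
Pile D is a plain Nim pile of size 4, so its Grundy value is 4.
The value of a disjunctive sum is the nim-sum of the parts.
Combined value = 1 ⊕ 1 ⊕ 2 ⊕ 4 = 6.

6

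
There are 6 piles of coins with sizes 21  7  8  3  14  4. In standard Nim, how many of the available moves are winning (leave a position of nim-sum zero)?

Nim-sum: 21 ^ 7 ^ 8 ^ 3 ^ 14 ^ 4 = 19.
The overall nim-sum is X = 19. A pile of size p has a winning move iff p XOR X < p (reduce it to p XOR X).
  21: 21 XOR 19 = 6 < 21 — winning move (to 6).
  7: 7 XOR 19 = 20 ≥ 7 — no move.
  8: 8 XOR 19 = 27 ≥ 8 — no move.
  3: 3 XOR 19 = 16 ≥ 3 — no move.
  14: 14 XOR 19 = 29 ≥ 14 — no move.
  4: 4 XOR 19 = 23 ≥ 4 — no move.
That gives 1 winning move.

1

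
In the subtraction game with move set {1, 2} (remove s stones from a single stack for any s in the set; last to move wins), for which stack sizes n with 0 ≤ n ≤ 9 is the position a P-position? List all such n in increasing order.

0, 3, 6, 9

Compute g(0), g(1), … for moves {1, 2}:
k:     0  1  2  3  4  5  6  7  8  9
g(k):  0  1  2  0  1  2  0  1  2  0
The P-positions (g = 0) in 0..9 are 0, 3, 6, 9.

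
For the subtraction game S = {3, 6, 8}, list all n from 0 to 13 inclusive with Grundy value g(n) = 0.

0, 1, 2, 11, 12, 13

Grundy values for subtraction set {3, 6, 8}:
k:     0  1  2  3  4  5  6  7  8  9 10 11 12 13
g(k):  0  0  0  1  1  1  2  2  2  3  3  0  0  0
The P-positions (g = 0) in 0..13 are 0, 1, 2, 11, 12, 13.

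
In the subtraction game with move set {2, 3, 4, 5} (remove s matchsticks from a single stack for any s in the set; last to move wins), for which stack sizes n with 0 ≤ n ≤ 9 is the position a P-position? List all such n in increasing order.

0, 1, 7, 8

Compute g(0), g(1), … for moves {2, 3, 4, 5}:
k:     0  1  2  3  4  5  6  7  8  9
g(k):  0  0  1  1  2  2  3  0  0  1
The P-positions (g = 0) in 0..9 are 0, 1, 7, 8.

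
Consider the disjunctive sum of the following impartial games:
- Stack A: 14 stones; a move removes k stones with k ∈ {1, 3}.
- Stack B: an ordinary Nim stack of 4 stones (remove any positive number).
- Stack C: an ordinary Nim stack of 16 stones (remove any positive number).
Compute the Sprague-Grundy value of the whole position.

20

Build the Grundy sequence for stack A with g(k) = mex{g(k−s) : s ∈ {1, 3}, s ≤ k}:
k:     0  1  2  3  4  5  6  7  8  9 10 11 12 13 14
g(k):  0  1  0  1  0  1  0  1  0  1  0  1  0  1  0
So g(14) = 0.
Stack B is a plain Nim stack of size 4, so its Grundy value is 4.
Stack C is a plain Nim stack of size 16, so its Grundy value is 16.
By the Sprague-Grundy theorem, the Grundy value of a sum of independent games is the XOR of the component values.
Combined value = 0 XOR 4 XOR 16 = 20.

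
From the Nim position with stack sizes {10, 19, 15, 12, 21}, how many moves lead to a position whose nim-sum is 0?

Write each in binary and XOR column by column:
  01010  (10)
  10011  (19)
  01111  (15)
  01100  (12)
  10101  (21)
  -----
  01111  (15)
The overall nim-sum is X = 15. A stack of size p has a winning move iff p XOR X < p (reduce it to p XOR X).
  10: 10 XOR 15 = 5 < 10 — winning move (to 5).
  19: 19 XOR 15 = 28 ≥ 19 — no move.
  15: 15 XOR 15 = 0 < 15 — winning move (to 0).
  12: 12 XOR 15 = 3 < 12 — winning move (to 3).
  21: 21 XOR 15 = 26 ≥ 21 — no move.
That gives 3 winning moves.

3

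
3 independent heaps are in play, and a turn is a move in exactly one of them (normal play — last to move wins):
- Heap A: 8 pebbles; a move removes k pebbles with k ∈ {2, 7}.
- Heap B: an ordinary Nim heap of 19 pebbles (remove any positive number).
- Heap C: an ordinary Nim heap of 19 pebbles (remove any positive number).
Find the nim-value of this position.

2

For heap A, compute g(0), g(1), … with moves {2, 7}:
g(0) = mex{} = 0
g(1) = mex{} = 0
g(2) = mex{0} = 1
g(3) = mex{0} = 1
g(4) = mex{1} = 0
g(5) = mex{1} = 0
g(6) = mex{0} = 1
g(7) = mex{0} = 1
g(8) = mex{0,1} = 2
So g(8) = 2.
Heap B is a plain Nim heap of size 19, so its Grundy value is 19.
Heap C is a plain Nim heap of size 19, so its Grundy value is 19.
The value of a disjunctive sum is the nim-sum of the parts.
Combined value = 2 XOR 19 XOR 19 = 2.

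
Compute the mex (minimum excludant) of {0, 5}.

0 is in the set but 1 is not, so the mex is 1.

1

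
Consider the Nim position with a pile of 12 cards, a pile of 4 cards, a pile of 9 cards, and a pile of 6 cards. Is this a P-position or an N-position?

N-position

Write each in binary and XOR column by column:
  1100  (12)
  0100  (4)
  1001  (9)
  0110  (6)
  ----
  0111  (7)
The nim-sum is 7 ≠ 0, so this is an N-position: the player to move can win.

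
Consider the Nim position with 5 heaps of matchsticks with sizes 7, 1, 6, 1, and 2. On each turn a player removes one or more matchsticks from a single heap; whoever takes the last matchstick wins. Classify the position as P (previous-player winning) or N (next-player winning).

Compute the nim-sum pairwise:
7 XOR 1 = 6
6 XOR 6 = 0
0 XOR 1 = 1
1 XOR 2 = 3
The nim-sum is 3 ≠ 0, so this is an N-position: the player to move can win.

N-position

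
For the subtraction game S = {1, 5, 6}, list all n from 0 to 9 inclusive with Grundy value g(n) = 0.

0, 2, 4

Compute g(0), g(1), … for moves {1, 5, 6}:
k:     0  1  2  3  4  5  6  7  8  9
g(k):  0  1  0  1  0  1  2  3  2  3
The P-positions (g = 0) in 0..9 are 0, 2, 4.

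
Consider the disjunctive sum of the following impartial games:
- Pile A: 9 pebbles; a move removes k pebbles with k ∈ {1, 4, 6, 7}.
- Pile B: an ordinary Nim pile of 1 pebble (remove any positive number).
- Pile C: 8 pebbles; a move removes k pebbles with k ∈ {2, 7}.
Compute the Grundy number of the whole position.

1

For pile A, compute g(0), g(1), … with moves {1, 4, 6, 7}:
g(0) = mex{} = 0
g(1) = mex{0} = 1
g(2) = mex{1} = 0
g(3) = mex{0} = 1
g(4) = mex{0,1} = 2
g(5) = mex{1,2} = 0
g(6) = mex{0} = 1
g(7) = mex{0,1} = 2
g(8) = mex{0,1,2} = 3
g(9) = mex{0,1,3} = 2
So g(9) = 2.
Pile B is a plain Nim pile of size 1, so its Grundy value is 1.
Build the Grundy sequence for pile C with g(k) = mex{g(k−s) : s ∈ {2, 7}, s ≤ k}:
g(0) = mex{} = 0
g(1) = mex{} = 0
g(2) = mex{0} = 1
g(3) = mex{0} = 1
g(4) = mex{1} = 0
g(5) = mex{1} = 0
g(6) = mex{0} = 1
g(7) = mex{0} = 1
g(8) = mex{0,1} = 2
So g(8) = 2.
By the Sprague-Grundy theorem, the Grundy value of a sum of independent games is the XOR of the component values.
Combined value = 2 XOR 1 XOR 2 = 1.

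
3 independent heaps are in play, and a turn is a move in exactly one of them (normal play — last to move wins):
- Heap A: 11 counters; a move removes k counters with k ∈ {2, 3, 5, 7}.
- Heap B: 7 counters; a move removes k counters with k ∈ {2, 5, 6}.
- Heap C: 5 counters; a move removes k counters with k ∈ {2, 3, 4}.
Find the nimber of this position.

0

Grundy values for heap A (subtraction set {2, 3, 5, 7}):
g(0) = mex{} = 0
g(1) = mex{} = 0
g(2) = mex{0} = 1
g(3) = mex{0} = 1
g(4) = mex{0,1} = 2
g(5) = mex{0,1} = 2
g(6) = mex{0,1,2} = 3
g(7) = mex{0,1,2} = 3
g(8) = mex{0,1,2,3} = 4
g(9) = mex{1,2,3} = 0
g(10) = mex{1,2,3,4} = 0
g(11) = mex{0,2,3,4} = 1
So g(11) = 1.
Grundy values for heap B (subtraction set {2, 5, 6}):
k:     0  1  2  3  4  5  6  7
g(k):  0  0  1  1  0  2  1  3
So g(7) = 3.
Grundy values for heap C (subtraction set {2, 3, 4}):
g(0) = mex{} = 0
g(1) = mex{} = 0
g(2) = mex{0} = 1
g(3) = mex{0} = 1
g(4) = mex{0,1} = 2
g(5) = mex{0,1} = 2
So g(5) = 2.
By the Sprague-Grundy theorem, the Grundy value of a sum of independent games is the XOR of the component values.
Combined value = 1 XOR 3 XOR 2 = 0.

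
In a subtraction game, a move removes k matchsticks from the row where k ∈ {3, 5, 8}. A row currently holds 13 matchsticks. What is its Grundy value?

Compute g(0), g(1), … for moves {3, 5, 8}:
k:     0  1  2  3  4  5  6  7  8  9 10 11 12 13
g(k):  0  0  0  1  1  1  2  2  2  3  3  0  0  0
So g(13) = 0.

0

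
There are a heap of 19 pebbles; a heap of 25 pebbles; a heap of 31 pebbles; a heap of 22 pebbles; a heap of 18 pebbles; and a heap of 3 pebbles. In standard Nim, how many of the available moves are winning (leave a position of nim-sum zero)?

Compute the nim-sum pairwise:
19 ^ 25 = 10
10 ^ 31 = 21
21 ^ 22 = 3
3 ^ 18 = 17
17 ^ 3 = 18
The overall nim-sum is X = 18. A heap of size p has a winning move iff p XOR X < p (reduce it to p XOR X).
  19: 19 XOR 18 = 1 < 19 — winning move (to 1).
  25: 25 XOR 18 = 11 < 25 — winning move (to 11).
  31: 31 XOR 18 = 13 < 31 — winning move (to 13).
  22: 22 XOR 18 = 4 < 22 — winning move (to 4).
  18: 18 XOR 18 = 0 < 18 — winning move (to 0).
  3: 3 XOR 18 = 17 ≥ 3 — no move.
That gives 5 winning moves.

5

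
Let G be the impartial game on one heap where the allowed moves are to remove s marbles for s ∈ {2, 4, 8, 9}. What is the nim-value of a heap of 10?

2

Build the Grundy sequence with g(k) = mex{g(k−s) : s ∈ {2, 4, 8, 9}, s ≤ k}:
k:     0  1  2  3  4  5  6  7  8  9 10
g(k):  0  0  1  1  2  2  0  0  1  1  2
So g(10) = 2.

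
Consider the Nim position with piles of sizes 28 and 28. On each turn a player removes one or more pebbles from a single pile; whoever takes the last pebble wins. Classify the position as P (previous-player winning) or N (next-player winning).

P-position

Bitwise XOR of the heap sizes:
  11100  (28)
  11100  (28)
  -----
  00000  (0)
The nim-sum is 0, so this is a P-position: the player to move is in a losing position under optimal play.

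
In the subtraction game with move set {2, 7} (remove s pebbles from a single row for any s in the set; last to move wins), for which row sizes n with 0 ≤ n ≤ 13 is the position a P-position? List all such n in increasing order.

0, 1, 4, 5, 9, 10, 13

Grundy values for subtraction set {2, 7}:
k:     0  1  2  3  4  5  6  7  8  9 10 11 12 13
g(k):  0  0  1  1  0  0  1  1  2  0  0  1  1  0
The P-positions (g = 0) in 0..13 are 0, 1, 4, 5, 9, 10, 13.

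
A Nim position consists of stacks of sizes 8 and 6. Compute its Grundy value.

Nim-sum: 8 ⊕ 6 = 14.

14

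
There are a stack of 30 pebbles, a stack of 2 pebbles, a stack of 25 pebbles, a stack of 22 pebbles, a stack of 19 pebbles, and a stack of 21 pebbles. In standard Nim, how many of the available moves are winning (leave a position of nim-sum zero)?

5

Compute the nim-sum pairwise:
30 XOR 2 = 28
28 XOR 25 = 5
5 XOR 22 = 19
19 XOR 19 = 0
0 XOR 21 = 21
The overall nim-sum is X = 21. A stack of size p has a winning move iff p XOR X < p (reduce it to p XOR X).
  30: 30 XOR 21 = 11 < 30 — winning move (to 11).
  2: 2 XOR 21 = 23 ≥ 2 — no move.
  25: 25 XOR 21 = 12 < 25 — winning move (to 12).
  22: 22 XOR 21 = 3 < 22 — winning move (to 3).
  19: 19 XOR 21 = 6 < 19 — winning move (to 6).
  21: 21 XOR 21 = 0 < 21 — winning move (to 0).
That gives 5 winning moves.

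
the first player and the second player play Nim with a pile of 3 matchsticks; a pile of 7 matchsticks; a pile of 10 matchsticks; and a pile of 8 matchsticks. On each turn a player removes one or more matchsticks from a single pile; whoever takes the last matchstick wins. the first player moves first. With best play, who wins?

the first player wins

Write each in binary and XOR column by column:
  0011  (3)
  0111  (7)
  1010  (10)
  1000  (8)
  ----
  0110  (6)
The nim-sum is 6 ≠ 0, so this is an N-position: the player to move can win; the first player has a winning move.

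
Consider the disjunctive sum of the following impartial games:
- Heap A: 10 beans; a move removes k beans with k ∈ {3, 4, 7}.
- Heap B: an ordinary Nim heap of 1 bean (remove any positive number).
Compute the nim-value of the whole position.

1

For heap A, compute g(0), g(1), … with moves {3, 4, 7}:
g(0) = mex{} = 0
g(1) = mex{} = 0
g(2) = mex{} = 0
g(3) = mex{0} = 1
g(4) = mex{0} = 1
g(5) = mex{0} = 1
g(6) = mex{0,1} = 2
g(7) = mex{0,1} = 2
g(8) = mex{0,1} = 2
g(9) = mex{0,1,2} = 3
g(10) = mex{1,2} = 0
So g(10) = 0.
Heap B is a plain Nim heap of size 1, so its Grundy value is 1.
By the Sprague-Grundy theorem, the Grundy value of a sum of independent games is the XOR of the component values.
Combined value = 0 XOR 1 = 1.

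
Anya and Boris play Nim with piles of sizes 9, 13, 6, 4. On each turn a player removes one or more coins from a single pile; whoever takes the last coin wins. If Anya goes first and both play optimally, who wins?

Anya wins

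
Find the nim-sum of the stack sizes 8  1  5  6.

10

Nim-sum: 8 ⊕ 1 ⊕ 5 ⊕ 6 = 10.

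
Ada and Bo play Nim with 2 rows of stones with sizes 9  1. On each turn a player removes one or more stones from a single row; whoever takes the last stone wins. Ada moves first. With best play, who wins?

Nim-sum: 9 ⊕ 1 = 8.
The nim-sum is 8 ≠ 0, so this is an N-position: the player to move can win; Ada has a winning move.

Ada wins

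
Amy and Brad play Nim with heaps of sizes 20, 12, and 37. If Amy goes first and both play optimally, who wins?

Compute the nim-sum pairwise:
20 ^ 12 = 24
24 ^ 37 = 61
The nim-sum is 61 ≠ 0, so this is an N-position: the player to move can win; Amy has a winning move.

Amy wins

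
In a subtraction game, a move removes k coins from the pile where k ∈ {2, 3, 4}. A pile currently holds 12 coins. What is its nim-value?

Build the Grundy sequence with g(k) = mex{g(k−s) : s ∈ {2, 3, 4}, s ≤ k}:
g(0) = mex{} = 0
g(1) = mex{} = 0
g(2) = mex{0} = 1
g(3) = mex{0} = 1
g(4) = mex{0,1} = 2
g(5) = mex{0,1} = 2
g(6) = mex{1,2} = 0
g(7) = mex{1,2} = 0
g(8) = mex{0,2} = 1
g(9) = mex{0,2} = 1
g(10) = mex{0,1} = 2
g(11) = mex{0,1} = 2
g(12) = mex{1,2} = 0
So g(12) = 0.

0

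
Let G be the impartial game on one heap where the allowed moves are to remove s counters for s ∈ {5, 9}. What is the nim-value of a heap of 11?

Compute g(0), g(1), … for moves {5, 9}:
k:     0  1  2  3  4  5  6  7  8  9 10 11
g(k):  0  0  0  0  0  1  1  1  1  1  2  2
So g(11) = 2.

2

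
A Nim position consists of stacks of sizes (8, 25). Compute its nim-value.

In binary:
  01000  (8)
  11001  (25)
  -----
  10001  (17)

17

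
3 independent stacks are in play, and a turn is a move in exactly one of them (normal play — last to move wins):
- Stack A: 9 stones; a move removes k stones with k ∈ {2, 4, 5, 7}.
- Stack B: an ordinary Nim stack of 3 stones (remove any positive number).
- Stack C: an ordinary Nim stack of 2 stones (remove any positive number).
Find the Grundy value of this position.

Grundy values for stack A (subtraction set {2, 4, 5, 7}):
g(0) = mex{} = 0
g(1) = mex{} = 0
g(2) = mex{0} = 1
g(3) = mex{0} = 1
g(4) = mex{0,1} = 2
g(5) = mex{0,1} = 2
g(6) = mex{0,1,2} = 3
g(7) = mex{0,1,2} = 3
g(8) = mex{0,1,2,3} = 4
g(9) = mex{1,2,3} = 0
So g(9) = 0.
Stack B is a plain Nim stack of size 3, so its Grundy value is 3.
Stack C is a plain Nim stack of size 2, so its Grundy value is 2.
By the Sprague-Grundy theorem, the Grundy value of a sum of independent games is the XOR of the component values.
Combined value = 0 XOR 3 XOR 2 = 1.

1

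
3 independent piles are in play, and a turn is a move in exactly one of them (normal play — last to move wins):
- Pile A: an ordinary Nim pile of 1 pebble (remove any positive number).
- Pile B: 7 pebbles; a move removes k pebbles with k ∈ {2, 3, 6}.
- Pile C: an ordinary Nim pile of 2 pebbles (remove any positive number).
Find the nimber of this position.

2

Pile A is a plain Nim pile of size 1, so its Grundy value is 1.
For pile B, compute g(0), g(1), … with moves {2, 3, 6}:
g(0) = mex{} = 0
g(1) = mex{} = 0
g(2) = mex{0} = 1
g(3) = mex{0} = 1
g(4) = mex{0,1} = 2
g(5) = mex{1} = 0
g(6) = mex{0,1,2} = 3
g(7) = mex{0,2} = 1
So g(7) = 1.
Pile C is a plain Nim pile of size 2, so its Grundy value is 2.
The value of a disjunctive sum is the nim-sum of the parts.
Combined value = 1 XOR 1 XOR 2 = 2.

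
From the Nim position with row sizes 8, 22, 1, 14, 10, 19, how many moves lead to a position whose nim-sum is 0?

3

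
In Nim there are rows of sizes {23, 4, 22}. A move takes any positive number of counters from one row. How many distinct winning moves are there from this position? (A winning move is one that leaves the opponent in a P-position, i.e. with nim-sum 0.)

Nim-sum: 23 ⊕ 4 ⊕ 22 = 5.
The overall nim-sum is X = 5. A row of size p has a winning move iff p XOR X < p (reduce it to p XOR X).
  23: 23 XOR 5 = 18 < 23 — winning move (to 18).
  4: 4 XOR 5 = 1 < 4 — winning move (to 1).
  22: 22 XOR 5 = 19 < 22 — winning move (to 19).
That gives 3 winning moves.

3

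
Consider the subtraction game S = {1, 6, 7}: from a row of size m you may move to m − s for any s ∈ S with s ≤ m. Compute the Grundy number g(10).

2

Compute g(0), g(1), … for moves {1, 6, 7}:
g(0) = mex{} = 0
g(1) = mex{0} = 1
g(2) = mex{1} = 0
g(3) = mex{0} = 1
g(4) = mex{1} = 0
g(5) = mex{0} = 1
g(6) = mex{0,1} = 2
g(7) = mex{0,1,2} = 3
g(8) = mex{0,1,3} = 2
g(9) = mex{0,1,2} = 3
g(10) = mex{0,1,3} = 2
So g(10) = 2.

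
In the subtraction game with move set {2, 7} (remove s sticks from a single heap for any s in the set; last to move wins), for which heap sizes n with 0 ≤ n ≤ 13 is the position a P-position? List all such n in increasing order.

0, 1, 4, 5, 9, 10, 13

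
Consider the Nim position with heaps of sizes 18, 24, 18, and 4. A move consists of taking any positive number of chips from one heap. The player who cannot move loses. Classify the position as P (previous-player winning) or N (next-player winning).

N-position

Nim-sum: 18 XOR 24 XOR 18 XOR 4 = 28.
The nim-sum is 28 ≠ 0, so this is an N-position: the player to move can win.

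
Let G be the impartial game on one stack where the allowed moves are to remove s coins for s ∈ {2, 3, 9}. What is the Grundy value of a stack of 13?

Compute g(0), g(1), … for moves {2, 3, 9}:
g(0) = mex{} = 0
g(1) = mex{} = 0
g(2) = mex{0} = 1
g(3) = mex{0} = 1
g(4) = mex{0,1} = 2
g(5) = mex{1} = 0
g(6) = mex{1,2} = 0
g(7) = mex{0,2} = 1
g(8) = mex{0} = 1
g(9) = mex{0,1} = 2
g(10) = mex{0,1} = 2
g(11) = mex{1,2} = 0
g(12) = mex{1,2} = 0
g(13) = mex{0,2} = 1
So g(13) = 1.

1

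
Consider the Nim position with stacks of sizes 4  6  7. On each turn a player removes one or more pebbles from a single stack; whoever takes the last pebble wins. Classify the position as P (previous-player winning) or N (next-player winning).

Nim-sum: 4 XOR 6 XOR 7 = 5.
The nim-sum is 5 ≠ 0, so this is an N-position: the player to move can win.

N-position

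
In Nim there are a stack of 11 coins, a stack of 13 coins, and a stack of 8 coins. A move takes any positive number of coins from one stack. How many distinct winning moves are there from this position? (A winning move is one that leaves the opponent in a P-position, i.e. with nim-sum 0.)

3

Write each in binary and XOR column by column:
  1011  (11)
  1101  (13)
  1000  (8)
  ----
  1110  (14)
The overall nim-sum is X = 14. A stack of size p has a winning move iff p XOR X < p (reduce it to p XOR X).
  11: 11 XOR 14 = 5 < 11 — winning move (to 5).
  13: 13 XOR 14 = 3 < 13 — winning move (to 3).
  8: 8 XOR 14 = 6 < 8 — winning move (to 6).
That gives 3 winning moves.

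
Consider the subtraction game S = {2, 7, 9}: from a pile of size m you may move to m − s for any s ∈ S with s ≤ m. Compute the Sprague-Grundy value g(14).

Compute g(0), g(1), … for moves {2, 7, 9}:
g(0) = mex{} = 0
g(1) = mex{} = 0
g(2) = mex{0} = 1
g(3) = mex{0} = 1
g(4) = mex{1} = 0
g(5) = mex{1} = 0
g(6) = mex{0} = 1
g(7) = mex{0} = 1
g(8) = mex{0,1} = 2
g(9) = mex{0,1} = 2
g(10) = mex{0,1,2} = 3
g(11) = mex{0,1,2} = 3
g(12) = mex{0,1,3} = 2
g(13) = mex{0,1,3} = 2
g(14) = mex{0,1,2} = 3
So g(14) = 3.

3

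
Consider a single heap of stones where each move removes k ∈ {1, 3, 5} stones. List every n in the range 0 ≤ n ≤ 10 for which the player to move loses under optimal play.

Compute g(0), g(1), … for moves {1, 3, 5}:
g(0) = mex{} = 0
g(1) = mex{0} = 1
g(2) = mex{1} = 0
g(3) = mex{0} = 1
g(4) = mex{1} = 0
g(5) = mex{0} = 1
g(6) = mex{1} = 0
g(7) = mex{0} = 1
g(8) = mex{1} = 0
g(9) = mex{0} = 1
g(10) = mex{1} = 0
The P-positions (g = 0) in 0..10 are 0, 2, 4, 6, 8, 10.

0, 2, 4, 6, 8, 10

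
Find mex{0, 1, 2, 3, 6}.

4

The values 0, 1, 2, 3 are all present; 4 is the first non-negative integer missing from the set.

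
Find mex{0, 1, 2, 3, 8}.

The values 0, 1, 2, 3 are all present; 4 is the first non-negative integer missing from the set.

4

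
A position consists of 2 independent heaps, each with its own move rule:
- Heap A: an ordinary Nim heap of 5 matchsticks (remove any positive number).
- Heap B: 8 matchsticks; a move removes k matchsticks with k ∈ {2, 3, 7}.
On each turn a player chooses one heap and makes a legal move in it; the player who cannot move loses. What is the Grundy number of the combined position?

Heap A is a plain Nim heap of size 5, so its Grundy value is 5.
Build the Grundy sequence for heap B with g(k) = mex{g(k−s) : s ∈ {2, 3, 7}, s ≤ k}:
k:     0  1  2  3  4  5  6  7  8
g(k):  0  0  1  1  2  0  0  1  1
So g(8) = 1.
The value of a disjunctive sum is the nim-sum of the parts.
Combined value = 5 ⊕ 1 = 4.

4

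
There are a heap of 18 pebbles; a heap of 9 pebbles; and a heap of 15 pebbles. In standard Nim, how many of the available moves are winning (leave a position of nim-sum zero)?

Nim-sum: 18 ⊕ 9 ⊕ 15 = 20.
The overall nim-sum is X = 20. A heap of size p has a winning move iff p XOR X < p (reduce it to p XOR X).
  18: 18 XOR 20 = 6 < 18 — winning move (to 6).
  9: 9 XOR 20 = 29 ≥ 9 — no move.
  15: 15 XOR 20 = 27 ≥ 15 — no move.
That gives 1 winning move.

1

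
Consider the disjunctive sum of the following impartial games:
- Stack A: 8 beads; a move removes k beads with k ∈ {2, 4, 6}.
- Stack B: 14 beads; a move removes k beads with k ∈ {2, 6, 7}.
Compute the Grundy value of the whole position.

0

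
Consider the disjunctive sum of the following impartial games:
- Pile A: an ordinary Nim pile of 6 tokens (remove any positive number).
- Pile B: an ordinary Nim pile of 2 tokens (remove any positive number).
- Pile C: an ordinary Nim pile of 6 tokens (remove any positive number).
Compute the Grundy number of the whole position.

2

Pile A is a plain Nim pile of size 6, so its Grundy value is 6.
Pile B is a plain Nim pile of size 2, so its Grundy value is 2.
Pile C is a plain Nim pile of size 6, so its Grundy value is 6.
The value of a disjunctive sum is the nim-sum of the parts.
Combined value = 6 ⊕ 2 ⊕ 6 = 2.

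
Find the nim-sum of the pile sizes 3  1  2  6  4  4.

Write each in binary and XOR column by column:
  011  (3)
  001  (1)
  010  (2)
  110  (6)
  100  (4)
  100  (4)
  ---
  110  (6)

6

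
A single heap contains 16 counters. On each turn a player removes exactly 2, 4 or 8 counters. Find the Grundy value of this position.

Grundy values for subtraction set {2, 4, 8}:
k:     0  1  2  3  4  5  6  7  8  9 10 11 12 13 14 15 16
g(k):  0  0  1  1  2  2  0  0  1  1  2  2  0  0  1  1  2
So g(16) = 2.

2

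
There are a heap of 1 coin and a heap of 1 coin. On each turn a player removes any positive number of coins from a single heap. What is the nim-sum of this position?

Compute the nim-sum pairwise:
1 ⊕ 1 = 0

0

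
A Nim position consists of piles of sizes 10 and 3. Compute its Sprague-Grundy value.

Compute the nim-sum pairwise:
10 XOR 3 = 9

9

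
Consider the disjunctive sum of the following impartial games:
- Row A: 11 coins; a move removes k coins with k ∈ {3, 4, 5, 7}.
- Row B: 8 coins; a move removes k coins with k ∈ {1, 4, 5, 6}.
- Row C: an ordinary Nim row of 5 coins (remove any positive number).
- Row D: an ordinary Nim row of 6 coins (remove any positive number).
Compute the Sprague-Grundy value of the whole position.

7

Grundy values for row A (subtraction set {3, 4, 5, 7}):
g(0) = mex{} = 0
g(1) = mex{} = 0
g(2) = mex{} = 0
g(3) = mex{0} = 1
g(4) = mex{0} = 1
g(5) = mex{0} = 1
g(6) = mex{0,1} = 2
g(7) = mex{0,1} = 2
g(8) = mex{0,1} = 2
g(9) = mex{0,1,2} = 3
g(10) = mex{1,2} = 0
g(11) = mex{1,2} = 0
So g(11) = 0.
For row B, compute g(0), g(1), … with moves {1, 4, 5, 6}:
g(0) = mex{} = 0
g(1) = mex{0} = 1
g(2) = mex{1} = 0
g(3) = mex{0} = 1
g(4) = mex{0,1} = 2
g(5) = mex{0,1,2} = 3
g(6) = mex{0,1,3} = 2
g(7) = mex{0,1,2} = 3
g(8) = mex{0,1,2,3} = 4
So g(8) = 4.
Row C is a plain Nim row of size 5, so its Grundy value is 5.
Row D is a plain Nim row of size 6, so its Grundy value is 6.
By the Sprague-Grundy theorem, the Grundy value of a sum of independent games is the XOR of the component values.
Combined value = 0 ⊕ 4 ⊕ 5 ⊕ 6 = 7.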